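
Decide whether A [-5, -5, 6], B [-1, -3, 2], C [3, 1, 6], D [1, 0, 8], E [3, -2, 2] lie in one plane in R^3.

No

The plane through A, B, C has normal n = AB × AC = (24, -32, 8) and equation n·P = 88.
Checking the remaining points: n·D = 88, n·E = 152.
Since n·E = 152 ≠ 88, E is off the plane and the points are not all coplanar.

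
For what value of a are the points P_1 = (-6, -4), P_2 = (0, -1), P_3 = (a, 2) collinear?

6

Collinearity: (P_3 − P_1) must be parallel to (P_2 − P_1) = (6, 3).
Cross-multiplying the components: (a − (-6))·(3) = (6)·(6).
Solving gives a = 6.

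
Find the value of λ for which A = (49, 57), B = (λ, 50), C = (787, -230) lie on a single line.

Collinearity: (B − A) must be parallel to (C − A) = (738, -287).
Cross-multiplying the components: (λ − 49)·(-287) = (-7)·(738).
Solving gives λ = 67.

67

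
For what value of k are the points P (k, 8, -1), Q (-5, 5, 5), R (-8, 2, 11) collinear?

-2

Collinearity requires PQ × PR = 0; each component is linear in k.
The y-component gives (6)k + (12) = 0, so k = -2.
The remaining components then also vanish.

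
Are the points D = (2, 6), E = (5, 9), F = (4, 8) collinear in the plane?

Yes

DE = (3, 3), DF = (2, 2).
Twice the signed area of △DEF is (3)(2) − (3)(2) = 0.
The triangle is degenerate (zero area), so the points are collinear.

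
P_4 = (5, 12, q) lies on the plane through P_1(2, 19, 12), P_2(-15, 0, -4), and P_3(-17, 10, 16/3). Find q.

16/3

The plane through P_1, P_2, P_3 has equation −(52/3)x + (572/3)y − 208z = 1092.
Substituting P_4: (-208)q + (6604/3) = 1092, so q = 16/3.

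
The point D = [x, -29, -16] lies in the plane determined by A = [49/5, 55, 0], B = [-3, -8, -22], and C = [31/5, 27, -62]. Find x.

A normal to the plane is n = AB × AC = (3290, -3572/5, 658/5).
D lies in the plane iff n · AD = 0.
This gives (3290)x + (25662) = 0, so x = -39/5.

-39/5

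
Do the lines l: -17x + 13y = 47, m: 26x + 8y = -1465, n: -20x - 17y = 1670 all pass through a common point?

Intersecting l and m: solving the 2×2 system gives (x, y) = (-19421/474, -23683/474).
Substitute into n: (-20)(-19421/474) + (-17)(-23683/474) = 263677/158.
But n requires 1670 ≠ 263677/158, so the three lines have no common point.

No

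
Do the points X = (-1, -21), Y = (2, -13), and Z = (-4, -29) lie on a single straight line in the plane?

XY = (3, 8), XZ = (-3, -8).
Twice the signed area of △XYZ is (3)(-8) − (8)(-3) = 0.
The triangle is degenerate (zero area), so the points are collinear.

Yes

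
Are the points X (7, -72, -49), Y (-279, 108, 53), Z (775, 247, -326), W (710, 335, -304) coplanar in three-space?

No

A normal to the plane through X, Y, Z is n = XY × XZ = (-82398, -886, -229474).
The plane has equation n·P = 10731232. For W: n·W = 10960706.
10960706 ≠ 10731232, so W is off the plane.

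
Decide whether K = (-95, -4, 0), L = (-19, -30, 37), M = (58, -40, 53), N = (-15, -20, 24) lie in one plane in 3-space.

Yes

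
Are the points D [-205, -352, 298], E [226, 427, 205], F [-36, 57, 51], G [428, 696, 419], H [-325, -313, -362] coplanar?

The plane through D, E, F has normal n = DE × DF = (-154376, 90740, 44628) and equation n·P = 13005744.
Checking the remaining points: n·G = 15781244, n·H = 5615244.
Since n·G = 15781244 ≠ 13005744, G is off the plane and the points are not all coplanar.

No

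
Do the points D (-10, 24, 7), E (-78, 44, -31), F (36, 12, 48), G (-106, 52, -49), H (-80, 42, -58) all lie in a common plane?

Yes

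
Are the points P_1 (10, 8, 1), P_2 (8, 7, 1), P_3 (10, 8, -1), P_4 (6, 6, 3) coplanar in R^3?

With P_1 as base: P_1P_2 = (-2, -1, 0), P_1P_3 = (0, 0, -2), P_1P_4 = (-4, -2, 2).
P_1P_3 × P_1P_4 = (-4, 8, 0).
P_1P_2 · (P_1P_3 × P_1P_4) = 0.
The scalar triple product vanishes, so the four points are coplanar.

Yes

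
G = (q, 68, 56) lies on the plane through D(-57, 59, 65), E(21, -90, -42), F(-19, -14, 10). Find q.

-63

Coplanarity requires DE · (DF × DG) = 0.
DE = (78, -149, -107), DF = (38, -73, -55); the triple product is linear in q with coefficient 384 and constant term 24192.
Setting it to zero: q = -63.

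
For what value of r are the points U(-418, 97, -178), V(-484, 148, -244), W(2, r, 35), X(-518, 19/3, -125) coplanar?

-1/3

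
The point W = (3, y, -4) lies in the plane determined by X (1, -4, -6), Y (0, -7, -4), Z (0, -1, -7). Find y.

-10

The plane through X, Y, Z has equation −3x − 3y − 6z = 45.
Substituting W: (-3)y + (15) = 45, so y = -10.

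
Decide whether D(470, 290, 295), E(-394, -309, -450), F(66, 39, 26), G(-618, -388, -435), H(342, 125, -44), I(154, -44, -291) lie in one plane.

The plane through D, E, F has normal n = DE × DF = (-25864, 68564, -25132) and equation n·P = 313540.
Checking the remaining points: n·G = 313540, n·H = 830820, n·I = 313540.
Since n·H = 830820 ≠ 313540, H is off the plane and the points are not all coplanar.

No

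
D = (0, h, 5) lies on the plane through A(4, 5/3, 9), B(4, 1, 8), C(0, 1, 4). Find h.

5/3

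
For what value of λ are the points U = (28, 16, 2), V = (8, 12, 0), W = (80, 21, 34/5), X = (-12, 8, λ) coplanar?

-2

Coplanarity ⇔ det[UV; UW; UX] = 0.
Expanding, this is linear in λ: (108)λ + (216) = 0.
So λ = -2.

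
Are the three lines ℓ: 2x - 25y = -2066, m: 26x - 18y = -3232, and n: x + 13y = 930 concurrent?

Intersecting ℓ and m: solving the 2×2 system gives (x, y) = (-21806/307, 23626/307).
Substitute into n: (1)(-21806/307) + (13)(23626/307) = 285332/307.
But n requires 930 ≠ 285332/307, so the three lines have no common point.

No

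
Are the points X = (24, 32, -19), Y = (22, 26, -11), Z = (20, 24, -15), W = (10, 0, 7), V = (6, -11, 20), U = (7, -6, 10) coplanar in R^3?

Yes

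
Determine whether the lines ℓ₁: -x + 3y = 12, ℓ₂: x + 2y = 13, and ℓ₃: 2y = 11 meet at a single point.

The three lines meet at one point iff the augmented coefficient matrix [aᵢ bᵢ cᵢ] has rank < 3, i.e. its determinant vanishes.
Here the determinant is -5.
Nonzero, so no common point exists.

No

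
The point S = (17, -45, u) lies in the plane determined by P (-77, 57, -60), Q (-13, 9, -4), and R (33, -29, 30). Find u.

-34

Coplanarity requires PQ · (PR × PS) = 0.
PQ = (64, -48, 56), PR = (110, -86, 90); the triple product is linear in u with coefficient -224 and constant term -7616.
Setting it to zero: u = -34.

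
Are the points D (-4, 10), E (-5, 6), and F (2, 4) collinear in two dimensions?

DE = (-1, -4), DF = (6, -6).
Twice the signed area of △DEF is (-1)(-6) − (-4)(6) = 30.
The area is nonzero, so the three points are not collinear.

No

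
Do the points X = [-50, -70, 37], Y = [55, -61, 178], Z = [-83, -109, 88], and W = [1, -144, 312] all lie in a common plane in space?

Yes

The four points are coplanar iff the 3×3 determinant with rows XY, XZ, XW is zero.
Rows: (105, 9, 141), (-33, -39, 51), (51, -74, 275).
Expanding along the first row: (105)(-6951) − (9)(-11676) + (141)(4431) = 0.
Zero determinant ⇒ coplanar.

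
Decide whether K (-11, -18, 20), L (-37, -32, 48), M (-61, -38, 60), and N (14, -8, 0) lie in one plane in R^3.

Yes

With K as base: KL = (-26, -14, 28), KM = (-50, -20, 40), KN = (25, 10, -20).
KM × KN = (0, 0, 0).
KL · (KM × KN) = 0.
The scalar triple product vanishes, so the four points are coplanar.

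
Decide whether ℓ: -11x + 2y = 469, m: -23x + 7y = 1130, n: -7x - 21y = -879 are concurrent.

No

The three lines meet at one point iff the augmented coefficient matrix [aᵢ bᵢ cᵢ] has rank < 3, i.e. its determinant vanishes.
Here the determinant is -93.
Nonzero, so no common point exists.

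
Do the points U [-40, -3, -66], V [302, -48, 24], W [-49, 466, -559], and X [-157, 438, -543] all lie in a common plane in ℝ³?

No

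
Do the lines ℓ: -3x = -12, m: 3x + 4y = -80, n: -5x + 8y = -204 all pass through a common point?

Yes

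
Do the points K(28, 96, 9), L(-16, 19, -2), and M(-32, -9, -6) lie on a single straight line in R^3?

Yes

KL = (-44, -77, -11), KM = (-60, -105, -15).
Each component of KM is 15/11 times the corresponding component of KL, so KM = 15/11·KL and the points are collinear.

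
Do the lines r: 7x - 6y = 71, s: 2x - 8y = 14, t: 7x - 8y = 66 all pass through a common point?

No

The three lines meet at one point iff the augmented coefficient matrix [aᵢ bᵢ cᵢ] has rank < 3, i.e. its determinant vanishes.
Here the determinant is 132.
Nonzero, so no common point exists.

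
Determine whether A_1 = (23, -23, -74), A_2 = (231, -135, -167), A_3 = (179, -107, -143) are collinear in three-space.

A_1A_2 = (208, -112, -93), A_1A_3 = (156, -84, -69).
A_1A_2 × A_1A_3 = (-84, -156, 0).
The cross product is nonzero, so the points do not lie on one line.

No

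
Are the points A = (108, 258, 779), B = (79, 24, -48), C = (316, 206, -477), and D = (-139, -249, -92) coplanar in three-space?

With A as base: AB = (-29, -234, -827), AC = (208, -52, -1256), AD = (-247, -507, -871).
AC × AD = (-591500, 491400, -118300).
AB · (AC × AD) = 0.
The scalar triple product vanishes, so the four points are coplanar.

Yes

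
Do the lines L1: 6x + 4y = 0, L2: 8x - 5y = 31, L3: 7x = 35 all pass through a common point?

Intersecting L1 and L2: solving the 2×2 system gives (x, y) = (2, -3).
Substitute into L3: (7)(2) + (0)(-3) = 14.
But L3 requires 35 ≠ 14, so the three lines have no common point.

No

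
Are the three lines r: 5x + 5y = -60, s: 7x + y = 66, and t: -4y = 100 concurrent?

The three lines meet at one point iff the augmented coefficient matrix [aᵢ bᵢ cᵢ] has rank < 3, i.e. its determinant vanishes.
Here the determinant is 0.
It vanishes, so the lines are concurrent at (13, -25).

Yes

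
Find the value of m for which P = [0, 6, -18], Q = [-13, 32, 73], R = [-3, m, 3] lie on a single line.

12

Collinearity requires PQ × PR = 0; each component is linear in m.
The x-component gives (-91)m + (1092) = 0, so m = 12.
The remaining components then also vanish.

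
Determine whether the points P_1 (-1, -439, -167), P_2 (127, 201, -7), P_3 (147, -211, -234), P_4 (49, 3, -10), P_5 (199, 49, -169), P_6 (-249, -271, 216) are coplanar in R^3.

Yes

The plane through P_1, P_2, P_3 has normal n = P_1P_2 × P_1P_3 = (-79360, 32256, -65536) and equation n·P = -3136512.
Checking the remaining points: n·P_4 = -3136512, n·P_5 = -3136512, n·P_6 = -3136512.
All equal -3136512, so all 6 points lie in one plane.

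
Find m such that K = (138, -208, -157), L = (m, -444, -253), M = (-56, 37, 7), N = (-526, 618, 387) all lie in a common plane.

394

Normal to plane KMN: n = (-2184, -3360, 2436); plane equation n·P = 15036.
Requiring n·L = 15036: (-2184)m + (875532) = 15036.
So m = 394.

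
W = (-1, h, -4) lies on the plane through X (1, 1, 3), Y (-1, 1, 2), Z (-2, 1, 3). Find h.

1

A normal to the plane is n = XY × XZ = (0, 3, 0).
W lies in the plane iff n · XW = 0.
This gives (3)h + (-3) = 0, so h = 1.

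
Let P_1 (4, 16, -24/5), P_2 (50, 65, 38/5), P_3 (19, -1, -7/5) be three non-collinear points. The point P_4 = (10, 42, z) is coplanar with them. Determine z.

-14/5

Coplanarity requires P_1P_2 · (P_1P_3 × P_1P_4) = 0.
P_1P_2 = (46, 49, 62/5), P_1P_3 = (15, -17, 17/5); the triple product is linear in z with coefficient -1517 and constant term -21238/5.
Setting it to zero: z = -14/5.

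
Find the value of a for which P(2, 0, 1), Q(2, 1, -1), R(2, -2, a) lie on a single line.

Collinearity requires PQ × PR = 0; each component is linear in a.
The x-component gives (1)a + (-5) = 0, so a = 5.
The remaining components then also vanish.

5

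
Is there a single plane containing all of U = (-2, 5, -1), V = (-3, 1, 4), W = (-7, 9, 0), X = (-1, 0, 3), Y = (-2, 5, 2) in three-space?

No

The plane through U, V, W has normal n = UV × UW = (-24, -24, -24) and equation n·P = -48.
Checking the remaining points: n·X = -48, n·Y = -120.
Since n·Y = -120 ≠ -48, Y is off the plane and the points are not all coplanar.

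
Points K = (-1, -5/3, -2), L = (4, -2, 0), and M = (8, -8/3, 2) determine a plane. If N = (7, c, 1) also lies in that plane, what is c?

-2

The plane through K, L, M has equation (2/3)x − 2y − 2z = 20/3.
Substituting N: (-2)c + (8/3) = 20/3, so c = -2.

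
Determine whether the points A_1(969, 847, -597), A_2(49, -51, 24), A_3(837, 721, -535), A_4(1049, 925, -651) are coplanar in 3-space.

The four points are coplanar iff the 3×3 determinant with rows A_1A_2, A_1A_3, A_1A_4 is zero.
Rows: (-920, -898, 621), (-132, -126, 62), (80, 78, -54).
Expanding along the first row: (-920)(1968) − (-898)(2168) + (621)(-216) = 2168.
Nonzero ⇒ not coplanar.

No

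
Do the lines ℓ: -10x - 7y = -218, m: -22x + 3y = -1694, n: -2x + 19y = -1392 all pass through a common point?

No

Intersecting ℓ and m: solving the 2×2 system gives (x, y) = (68, -66).
Substitute into n: (-2)(68) + (19)(-66) = -1390.
But n requires -1392 ≠ -1390, so the three lines have no common point.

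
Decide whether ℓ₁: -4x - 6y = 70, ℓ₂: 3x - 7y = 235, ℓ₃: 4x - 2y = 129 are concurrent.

Intersecting ℓ₁ and ℓ₂: solving the 2×2 system gives (x, y) = (20, -25).
Substitute into ℓ₃: (4)(20) + (-2)(-25) = 130.
But ℓ₃ requires 129 ≠ 130, so the three lines have no common point.

No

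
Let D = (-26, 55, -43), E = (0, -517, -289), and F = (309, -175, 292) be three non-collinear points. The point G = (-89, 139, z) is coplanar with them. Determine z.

A normal to the plane is n = DE × DF = (-248200, -91120, 185640).
G lies in the plane iff n · DG = 0.
This gives (185640)z + (15965040) = 0, so z = -86.

-86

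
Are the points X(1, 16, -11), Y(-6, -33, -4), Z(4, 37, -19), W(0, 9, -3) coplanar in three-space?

Yes

The four points are coplanar iff the 3×3 determinant with rows XY, XZ, XW is zero.
Rows: (-7, -49, 7), (3, 21, -8), (-1, -7, 8).
Expanding along the first row: (-7)(112) − (-49)(16) + (7)(0) = 0.
Zero determinant ⇒ coplanar.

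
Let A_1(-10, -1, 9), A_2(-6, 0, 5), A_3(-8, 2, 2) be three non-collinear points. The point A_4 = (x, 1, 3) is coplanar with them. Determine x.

Coplanarity requires A_1A_2 · (A_1A_3 × A_1A_4) = 0.
A_1A_2 = (4, 1, -4), A_1A_3 = (2, 3, -7); the triple product is linear in x with coefficient 5 and constant term 30.
Setting it to zero: x = -6.

-6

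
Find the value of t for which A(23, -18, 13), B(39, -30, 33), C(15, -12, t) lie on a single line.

3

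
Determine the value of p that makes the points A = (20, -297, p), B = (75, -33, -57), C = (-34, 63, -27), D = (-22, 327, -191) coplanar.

141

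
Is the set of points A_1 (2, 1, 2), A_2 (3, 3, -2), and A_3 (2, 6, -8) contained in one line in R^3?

No

A_1A_2 = (1, 2, -4), A_1A_3 = (0, 5, -10).
Comparing components 3 and 1: (-4)(0) − (1)(-10) = 10 ≠ 0, so A_1A_2 and A_1A_3 are not parallel and the points are not collinear.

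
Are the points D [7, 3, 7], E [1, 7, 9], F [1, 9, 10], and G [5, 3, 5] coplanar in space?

With D as base: DE = (-6, 4, 2), DF = (-6, 6, 3), DG = (-2, 0, -2).
DF × DG = (-12, -18, 12).
DE · (DF × DG) = 24.
Since 24 ≠ 0, the four points are not coplanar.

No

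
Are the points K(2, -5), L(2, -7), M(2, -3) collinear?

KL = (0, -2), KM = (0, 2).
Checking proportionality: KM = -1·KL, so the vectors are parallel and the points are collinear.

Yes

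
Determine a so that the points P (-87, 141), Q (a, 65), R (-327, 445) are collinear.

The three points are collinear iff det[PQ; PR] = 0.
This determinant is linear in a: (304)a + (8208) = 0, so a = -27.

-27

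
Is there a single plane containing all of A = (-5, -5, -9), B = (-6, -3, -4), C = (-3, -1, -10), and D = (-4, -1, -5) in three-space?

The four points are coplanar iff the 3×3 determinant with rows AB, AC, AD is zero.
Rows: (-1, 2, 5), (2, 4, -1), (1, 4, 4).
Expanding along the first row: (-1)(20) − (2)(9) + (5)(4) = -18.
Nonzero ⇒ not coplanar.

No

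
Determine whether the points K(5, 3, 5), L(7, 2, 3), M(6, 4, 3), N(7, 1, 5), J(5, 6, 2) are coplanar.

No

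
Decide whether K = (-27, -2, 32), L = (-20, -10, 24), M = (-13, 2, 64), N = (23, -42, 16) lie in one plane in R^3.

The four points are coplanar iff the 3×3 determinant with rows KL, KM, KN is zero.
Rows: (7, -8, -8), (14, 4, 32), (50, -40, -16).
Expanding along the first row: (7)(1216) − (-8)(-1824) + (-8)(-760) = 0.
Zero determinant ⇒ coplanar.

Yes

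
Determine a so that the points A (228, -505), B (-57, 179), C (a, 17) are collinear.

The three points are collinear iff det[AB; AC] = 0.
This determinant is linear in a: (-684)a + (7182) = 0, so a = 21/2.

21/2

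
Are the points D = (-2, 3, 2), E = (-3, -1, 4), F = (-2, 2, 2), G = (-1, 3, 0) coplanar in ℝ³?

Yes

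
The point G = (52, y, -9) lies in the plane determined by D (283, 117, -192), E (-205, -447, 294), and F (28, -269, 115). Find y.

-69

The plane through D, E, F has equation 14448x + 25886y + 44548z = -1435770.
Substituting G: (25886)y + (350364) = -1435770, so y = -69.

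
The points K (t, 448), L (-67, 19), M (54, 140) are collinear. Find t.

362

Collinearity: (K − L) must be parallel to (M − L) = (121, 121).
Cross-multiplying the components: (t − (-67))·(121) = (429)·(121).
Solving gives t = 362.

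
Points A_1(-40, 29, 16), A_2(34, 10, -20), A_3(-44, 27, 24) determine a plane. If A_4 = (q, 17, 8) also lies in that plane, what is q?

A normal to the plane is n = A_1A_2 × A_1A_3 = (-224, -448, -224).
A_4 lies in the plane iff n · A_1A_4 = 0.
This gives (-224)q + (-1792) = 0, so q = -8.

-8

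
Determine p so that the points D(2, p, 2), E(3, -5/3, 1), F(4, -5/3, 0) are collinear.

-5/3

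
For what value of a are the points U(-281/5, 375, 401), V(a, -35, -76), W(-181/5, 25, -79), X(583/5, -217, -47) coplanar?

Normal to plane UWX: n = (-127360, -73984, 48640); plane equation n·P = -1081728.
Requiring n·V = -1081728: (-127360)a + (-1107200) = -1081728.
So a = -1/5.

-1/5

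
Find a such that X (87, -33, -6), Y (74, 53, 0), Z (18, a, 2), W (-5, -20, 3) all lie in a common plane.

-1

Coplanarity ⇔ det[XY; XZ; XW] = 0.
Expanding, this is linear in a: (435)a + (435) = 0.
So a = -1.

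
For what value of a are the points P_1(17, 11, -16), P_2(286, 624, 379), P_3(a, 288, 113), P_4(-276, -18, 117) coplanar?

230

The points are coplanar iff P_1P_2 · (P_1P_3 × P_1P_4) = 0.
Expanding, this is linear in a: (-92984)a + (21386320) = 0.
So a = 230.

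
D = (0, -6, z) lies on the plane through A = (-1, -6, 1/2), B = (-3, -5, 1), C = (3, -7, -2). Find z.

A normal to the plane is n = AB × AC = (-2, -3, -2).
D lies in the plane iff n · AD = 0.
This gives (-2)z + (-1) = 0, so z = -1/2.

-1/2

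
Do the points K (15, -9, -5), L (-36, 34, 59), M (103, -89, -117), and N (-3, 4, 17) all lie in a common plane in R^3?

Yes

The four points are coplanar iff the 3×3 determinant with rows KL, KM, KN is zero.
Rows: (-51, 43, 64), (88, -80, -112), (-18, 13, 22).
Expanding along the first row: (-51)(-304) − (43)(-80) + (64)(-296) = 0.
Zero determinant ⇒ coplanar.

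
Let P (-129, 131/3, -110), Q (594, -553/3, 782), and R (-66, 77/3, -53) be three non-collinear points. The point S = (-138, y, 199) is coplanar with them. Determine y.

The plane through P, Q, R has equation 3060x + 14985y + 1350z = 111105.
Substituting S: (14985)y + (-153630) = 111105, so y = 53/3.

53/3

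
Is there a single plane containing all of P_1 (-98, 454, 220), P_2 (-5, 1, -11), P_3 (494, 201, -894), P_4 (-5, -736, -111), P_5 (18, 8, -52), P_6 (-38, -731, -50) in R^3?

No

The plane through P_1, P_2, P_3 has normal n = P_1P_2 × P_1P_3 = (446199, -33150, 244647) and equation n·P = -4955262.
Checking the remaining points: n·P_4 = -4988412, n·P_5 = -4955262, n·P_6 = -4955262.
Since n·P_4 = -4988412 ≠ -4955262, P_4 is off the plane and the points are not all coplanar.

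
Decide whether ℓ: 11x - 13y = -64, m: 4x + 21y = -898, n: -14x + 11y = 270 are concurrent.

Intersecting ℓ and m: solving the 2×2 system gives (x, y) = (-46, -34).
Substitute into n: (-14)(-46) + (11)(-34) = 270.
This equals 270, so (-46, -34) lies on all three lines and they are concurrent.

Yes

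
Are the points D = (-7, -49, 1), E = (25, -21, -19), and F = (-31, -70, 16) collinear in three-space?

Yes

DE = (32, 28, -20), DF = (-24, -21, 15).
Each component of DF is -3/4 times the corresponding component of DE, so DF = -3/4·DE and the points are collinear.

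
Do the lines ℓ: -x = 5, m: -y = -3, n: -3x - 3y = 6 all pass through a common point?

Intersecting ℓ and m: solving the 2×2 system gives (x, y) = (-5, 3).
Substitute into n: (-3)(-5) + (-3)(3) = 6.
This equals 6, so (-5, 3) lies on all three lines and they are concurrent.

Yes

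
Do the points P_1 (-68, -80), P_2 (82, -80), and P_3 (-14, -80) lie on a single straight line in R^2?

Yes

P_1P_2 = (150, 0), P_1P_3 = (54, 0).
det[P_1P_2; P_1P_3] = (150)(0) − (0)(54) = 0.
The determinant is zero, so the points are collinear.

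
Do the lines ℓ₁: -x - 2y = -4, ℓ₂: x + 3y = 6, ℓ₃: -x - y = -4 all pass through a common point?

Lines aᵢx + bᵢy = cᵢ with pairwise distinct directions are concurrent exactly when det[aᵢ bᵢ cᵢ] = 0.
Here the determinant is 2.
Nonzero, so no common point exists.

No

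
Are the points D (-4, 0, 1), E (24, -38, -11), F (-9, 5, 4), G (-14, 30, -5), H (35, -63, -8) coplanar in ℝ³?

No

The plane through D, E, F has normal n = DE × DF = (-54, -24, -50) and equation n·P = 166.
Checking the remaining points: n·G = 286, n·H = 22.
Since n·G = 286 ≠ 166, G is off the plane and the points are not all coplanar.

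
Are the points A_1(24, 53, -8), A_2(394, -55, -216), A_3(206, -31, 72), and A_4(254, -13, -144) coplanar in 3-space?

The four points are coplanar iff the 3×3 determinant with rows A_1A_2, A_1A_3, A_1A_4 is zero.
Rows: (370, -108, -208), (182, -84, 80), (230, -66, -136).
Expanding along the first row: (370)(16704) − (-108)(-43152) + (-208)(7308) = 0.
Zero determinant ⇒ coplanar.

Yes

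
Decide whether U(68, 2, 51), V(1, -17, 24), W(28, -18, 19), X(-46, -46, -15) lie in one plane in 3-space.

No

A normal to the plane through U, V, W is n = UV × UW = (68, -1064, 580).
The plane has equation n·P = 32076. For X: n·X = 37116.
37116 ≠ 32076, so X is off the plane.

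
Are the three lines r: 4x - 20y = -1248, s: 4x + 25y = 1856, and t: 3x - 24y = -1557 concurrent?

Lines aᵢx + bᵢy = cᵢ with pairwise distinct directions are concurrent exactly when det[aᵢ bᵢ cᵢ] = 0.
Here the determinant is -36.
Nonzero, so no common point exists.

No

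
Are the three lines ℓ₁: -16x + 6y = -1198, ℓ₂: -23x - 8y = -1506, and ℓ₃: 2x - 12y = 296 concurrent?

The three lines meet at one point iff the augmented coefficient matrix [aᵢ bᵢ cᵢ] has rank < 3, i.e. its determinant vanishes.
Here the determinant is 0.
It vanishes, so the lines are concurrent at (70, -13).

Yes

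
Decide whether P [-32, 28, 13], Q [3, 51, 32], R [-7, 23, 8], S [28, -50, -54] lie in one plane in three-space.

The four points are coplanar iff the 3×3 determinant with rows PQ, PR, PS is zero.
Rows: (35, 23, 19), (25, -5, -5), (60, -78, -67).
Expanding along the first row: (35)(-55) − (23)(-1375) + (19)(-1650) = -1650.
Nonzero ⇒ not coplanar.

No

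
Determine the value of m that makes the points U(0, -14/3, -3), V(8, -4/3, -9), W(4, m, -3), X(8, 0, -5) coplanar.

-2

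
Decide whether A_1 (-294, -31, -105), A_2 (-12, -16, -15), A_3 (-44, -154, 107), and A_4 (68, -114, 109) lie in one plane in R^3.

No

The four points are coplanar iff the 3×3 determinant with rows A_1A_2, A_1A_3, A_1A_4 is zero.
Rows: (282, 15, 90), (250, -123, 212), (362, -83, 214).
Expanding along the first row: (282)(-8726) − (15)(-23244) + (90)(23776) = 27768.
Nonzero ⇒ not coplanar.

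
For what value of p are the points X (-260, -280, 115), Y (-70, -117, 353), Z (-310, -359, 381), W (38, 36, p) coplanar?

-61

The points are coplanar iff XY · (XZ × XW) = 0.
Expanding, this is linear in p: (-6860)p + (-418460) = 0.
So p = -61.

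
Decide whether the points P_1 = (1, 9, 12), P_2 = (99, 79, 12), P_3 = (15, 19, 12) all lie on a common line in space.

Yes

P_1P_2 = (98, 70, 0), P_1P_3 = (14, 10, 0).
P_1P_2 × P_1P_3 = (0, 0, 0).
The cross product vanishes, so the three points are collinear.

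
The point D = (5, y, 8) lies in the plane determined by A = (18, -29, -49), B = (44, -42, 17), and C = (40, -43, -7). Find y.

-3

Coplanarity requires AB · (AC × AD) = 0.
AB = (26, -13, 66), AC = (22, -14, 42); the triple product is linear in y with coefficient 360 and constant term 1080.
Setting it to zero: y = -3.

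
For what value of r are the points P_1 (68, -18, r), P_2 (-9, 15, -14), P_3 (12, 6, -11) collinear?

Collinearity requires P_1P_2 × P_1P_3 = 0; each component is linear in r.
The x-component gives (-9)r + (-27) = 0, so r = -3.
The remaining components then also vanish.

-3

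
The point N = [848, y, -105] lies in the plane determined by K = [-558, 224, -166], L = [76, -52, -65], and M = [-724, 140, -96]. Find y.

A normal to the plane is n = KL × KM = (-10836, -61146, -99072).
N lies in the plane iff n · KN = 0.
This gives (-61146)y + (-7582104) = 0, so y = -124.

-124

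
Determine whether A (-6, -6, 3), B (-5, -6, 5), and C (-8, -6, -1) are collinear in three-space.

AB = (1, 0, 2), AC = (-2, 0, -4).
AB × AC = (0, 0, 0).
The cross product vanishes, so the three points are collinear.

Yes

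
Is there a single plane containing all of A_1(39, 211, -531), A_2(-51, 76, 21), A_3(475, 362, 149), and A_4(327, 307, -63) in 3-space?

No

With A_1 as base: A_1A_2 = (-90, -135, 552), A_1A_3 = (436, 151, 680), A_1A_4 = (288, 96, 468).
A_1A_3 × A_1A_4 = (5388, -8208, -1632).
A_1A_2 · (A_1A_3 × A_1A_4) = -277704.
Since -277704 ≠ 0, the four points are not coplanar.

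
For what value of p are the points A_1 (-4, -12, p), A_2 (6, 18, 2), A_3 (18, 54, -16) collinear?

17

Direction A_2A_3 = (12, 36, -18). From the x-coordinate of A_1, the parameter along the line is τ = (-4 − 6)/12 = -5/6.
Then p = 2 + (-5/6)·(-18) = 17.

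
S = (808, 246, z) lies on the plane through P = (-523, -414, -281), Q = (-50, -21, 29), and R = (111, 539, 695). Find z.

5

The plane through P, Q, R has equation 88138x − 265108y + 201607z = 7006971.
Substituting S: (201607)z + (5998936) = 7006971, so z = 5.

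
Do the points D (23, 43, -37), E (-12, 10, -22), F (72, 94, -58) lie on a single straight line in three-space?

No

DE = (-35, -33, 15), DF = (49, 51, -21).
DE × DF = (-72, 0, -168).
The cross product is nonzero, so the points do not lie on one line.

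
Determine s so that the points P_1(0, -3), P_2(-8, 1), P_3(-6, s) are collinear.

0

The three points are collinear iff det[P_1P_2; P_1P_3] = 0.
This determinant is linear in s: (-8)s + (0) = 0, so s = 0.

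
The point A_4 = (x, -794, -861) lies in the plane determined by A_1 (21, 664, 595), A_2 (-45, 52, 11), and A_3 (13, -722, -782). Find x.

32

Coplanarity requires A_1A_2 · (A_1A_3 × A_1A_4) = 0.
A_1A_2 = (-66, -612, -584), A_1A_3 = (-8, -1386, -1377); the triple product is linear in x with coefficient 33300 and constant term -1065600.
Setting it to zero: x = 32.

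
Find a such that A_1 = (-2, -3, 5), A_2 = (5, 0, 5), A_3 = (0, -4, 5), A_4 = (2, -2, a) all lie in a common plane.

5

Normal to plane A_1A_2A_3: n = (0, 0, -13); plane equation n·P = -65.
Requiring n·A_4 = -65: (-13)a + (0) = -65.
So a = 5.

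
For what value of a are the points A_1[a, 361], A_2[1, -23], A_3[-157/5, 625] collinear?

-91/5

The three points are collinear iff det[A_1A_2; A_1A_3] = 0.
This determinant is linear in a: (-648)a + (-58968/5) = 0, so a = -91/5.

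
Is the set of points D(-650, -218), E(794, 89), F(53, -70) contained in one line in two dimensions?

No

DE = (1444, 307), DF = (703, 148).
det[DE; DF] = (1444)(148) − (307)(703) = -2109.
The determinant is nonzero, so they are not collinear.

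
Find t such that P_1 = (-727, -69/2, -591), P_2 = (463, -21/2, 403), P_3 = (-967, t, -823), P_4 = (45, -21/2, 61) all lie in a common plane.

-153/2

Normal to plane P_1P_2P_4: n = (-8208, -8512, 10032); plane equation n·P = 331968.
Requiring n·P_3 = 331968: (-8512)t + (-319200) = 331968.
So t = -153/2.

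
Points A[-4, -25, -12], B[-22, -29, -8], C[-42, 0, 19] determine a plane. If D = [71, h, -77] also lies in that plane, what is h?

A normal to the plane is n = AB × AC = (-224, 406, -602).
D lies in the plane iff n · AD = 0.
This gives (406)h + (32480) = 0, so h = -80.

-80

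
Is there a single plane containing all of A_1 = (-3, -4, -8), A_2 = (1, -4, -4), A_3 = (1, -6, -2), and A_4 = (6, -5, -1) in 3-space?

A normal to the plane through A_1, A_2, A_3 is n = A_1A_2 × A_1A_3 = (8, -8, -8).
The plane has equation n·P = 72. For A_4: n·A_4 = 96.
96 ≠ 72, so A_4 is off the plane.

No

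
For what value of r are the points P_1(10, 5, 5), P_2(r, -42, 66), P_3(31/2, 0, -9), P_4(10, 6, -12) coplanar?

Normal to plane P_1P_3P_4: n = (99, 187/2, 11/2); plane equation n·P = 1485.
Requiring n·P_2 = 1485: (99)r + (-3564) = 1485.
So r = 51.

51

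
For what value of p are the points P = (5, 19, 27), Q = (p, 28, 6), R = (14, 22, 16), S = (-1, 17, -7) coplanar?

Normal to plane PRS: n = (-124, 372, 0); plane equation n·X = 6448.
Requiring n·Q = 6448: (-124)p + (10416) = 6448.
So p = 32.

32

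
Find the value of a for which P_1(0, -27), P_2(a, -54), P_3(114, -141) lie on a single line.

Collinearity: (P_2 − P_1) must be parallel to (P_3 − P_1) = (114, -114).
Cross-multiplying the components: (a − 0)·(-114) = (-27)·(114).
Solving gives a = 27.

27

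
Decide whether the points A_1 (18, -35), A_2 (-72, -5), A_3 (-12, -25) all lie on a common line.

A_1A_2 = (-90, 30), A_1A_3 = (-30, 10).
det[A_1A_2; A_1A_3] = (-90)(10) − (30)(-30) = 0.
The determinant is zero, so the points are collinear.

Yes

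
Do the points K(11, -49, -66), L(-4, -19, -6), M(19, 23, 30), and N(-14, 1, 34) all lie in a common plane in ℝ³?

Yes

A normal to the plane through K, L, M is n = KL × KM = (-1440, 1920, -1320).
The plane has equation n·P = -22800. For N: n·N = -22800.
Equal, so N lies in the plane and all four are coplanar.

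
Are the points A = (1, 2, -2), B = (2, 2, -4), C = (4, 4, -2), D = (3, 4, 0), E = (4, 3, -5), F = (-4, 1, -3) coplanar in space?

The plane through A, B, C has normal n = AB × AC = (4, -6, 2) and equation n·P = -12.
Checking the remaining points: n·D = -12, n·E = -12, n·F = -28.
Since n·F = -28 ≠ -12, F is off the plane and the points are not all coplanar.

No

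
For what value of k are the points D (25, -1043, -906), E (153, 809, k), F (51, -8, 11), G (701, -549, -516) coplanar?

Normal to plane DFG: n = (-49348, 609752, -686816); plane equation n·P = -14949740.
Requiring n·E = -14949740: (-686816)k + (485739124) = -14949740.
So k = 729.

729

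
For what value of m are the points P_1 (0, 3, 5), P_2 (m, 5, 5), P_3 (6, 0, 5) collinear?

-4

Collinearity requires P_1P_2 × P_1P_3 = 0; each component is linear in m.
The z-component gives (-3)m + (-12) = 0, so m = -4.
The remaining components then also vanish.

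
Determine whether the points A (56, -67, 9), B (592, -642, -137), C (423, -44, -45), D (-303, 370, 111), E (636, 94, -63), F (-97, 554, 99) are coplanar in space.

The plane through A, B, C has normal n = AB × AC = (34408, -24638, 223353) and equation n·P = 5587771.
Checking the remaining points: n·D = 5250499, n·E = 5496277, n·F = 5124919.
Since n·D = 5250499 ≠ 5587771, D is off the plane and the points are not all coplanar.

No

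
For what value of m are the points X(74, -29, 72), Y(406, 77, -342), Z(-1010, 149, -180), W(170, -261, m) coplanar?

756

Normal to plane XYZ: n = (46980, 532440, 174000); plane equation n·P = 563760.
Requiring n·W = 563760: (174000)m + (-130980240) = 563760.
So m = 756.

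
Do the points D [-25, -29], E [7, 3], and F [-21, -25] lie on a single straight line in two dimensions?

DE = (32, 32), DF = (4, 4).
Checking proportionality: DF = 1/8·DE, so the vectors are parallel and the points are collinear.

Yes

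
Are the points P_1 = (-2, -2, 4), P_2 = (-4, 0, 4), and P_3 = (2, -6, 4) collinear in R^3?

Yes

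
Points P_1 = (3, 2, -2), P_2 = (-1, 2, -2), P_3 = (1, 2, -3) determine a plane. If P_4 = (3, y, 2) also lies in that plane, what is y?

2

A normal to the plane is n = P_1P_2 × P_1P_3 = (0, -4, 0).
P_4 lies in the plane iff n · P_1P_4 = 0.
This gives (-4)y + (8) = 0, so y = 2.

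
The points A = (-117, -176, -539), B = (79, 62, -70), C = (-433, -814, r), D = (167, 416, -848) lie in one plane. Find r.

The points are coplanar iff AB · (AC × AD) = 0.
Expanding, this is linear in r: (-48440)r + (-13466320) = 0.
So r = -278.

-278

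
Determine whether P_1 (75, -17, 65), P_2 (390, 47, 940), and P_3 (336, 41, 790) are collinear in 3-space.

No

P_1P_2 = (315, 64, 875), P_1P_3 = (261, 58, 725).
Comparing components 2 and 3: (64)(725) − (875)(58) = -4350 ≠ 0, so P_1P_2 and P_1P_3 are not parallel and the points are not collinear.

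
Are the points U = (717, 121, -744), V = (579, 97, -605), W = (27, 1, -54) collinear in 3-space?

No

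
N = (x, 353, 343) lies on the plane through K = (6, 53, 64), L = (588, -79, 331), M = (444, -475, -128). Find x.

12

Coplanarity requires KL · (KM × KN) = 0.
KL = (582, -132, 267), KM = (438, -528, -192); the triple product is linear in x with coefficient 166320 and constant term -1995840.
Setting it to zero: x = 12.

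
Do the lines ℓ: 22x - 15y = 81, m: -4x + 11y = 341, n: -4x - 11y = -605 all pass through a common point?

Intersecting ℓ and m: solving the 2×2 system gives (x, y) = (33, 43).
Substitute into n: (-4)(33) + (-11)(43) = -605.
This equals -605, so (33, 43) lies on all three lines and they are concurrent.

Yes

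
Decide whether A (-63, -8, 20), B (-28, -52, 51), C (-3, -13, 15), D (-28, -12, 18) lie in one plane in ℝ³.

No

The four points are coplanar iff the 3×3 determinant with rows AB, AC, AD is zero.
Rows: (35, -44, 31), (60, -5, -5), (35, -4, -2).
Expanding along the first row: (35)(-10) − (-44)(55) + (31)(-65) = 55.
Nonzero ⇒ not coplanar.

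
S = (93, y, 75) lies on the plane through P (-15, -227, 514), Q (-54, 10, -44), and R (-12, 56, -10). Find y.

Coplanarity requires PQ · (PR × PS) = 0.
PQ = (-39, 237, -558), PR = (3, 283, -524); the triple product is linear in y with coefficient -22110 and constant term 3780810.
Setting it to zero: y = 171.

171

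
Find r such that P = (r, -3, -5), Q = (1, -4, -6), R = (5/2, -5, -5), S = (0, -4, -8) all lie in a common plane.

1/2

Coplanarity ⇔ det[PQ; PR; PS] = 0.
Expanding, this is linear in r: (-2)r + (1) = 0.
So r = 1/2.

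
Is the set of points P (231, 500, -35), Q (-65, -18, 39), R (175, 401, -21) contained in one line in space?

No

PQ = (-296, -518, 74), PR = (-56, -99, 14).
PQ × PR = (74, 0, 296).
The cross product is nonzero, so the points do not lie on one line.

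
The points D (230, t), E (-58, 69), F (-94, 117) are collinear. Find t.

-315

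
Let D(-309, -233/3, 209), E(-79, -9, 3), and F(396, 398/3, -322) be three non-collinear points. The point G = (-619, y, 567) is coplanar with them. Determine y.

A normal to the plane is n = DE × DF = (20600/3, -23100, -100/3).
G lies in the plane iff n · DG = 0.
This gives (-23100)y + (-3934700) = 0, so y = -511/3.

-511/3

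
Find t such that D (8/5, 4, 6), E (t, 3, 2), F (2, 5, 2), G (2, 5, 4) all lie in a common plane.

Coplanarity ⇔ det[DE; DF; DG] = 0.
Expanding, this is linear in t: (2)t + (-12/5) = 0.
So t = 6/5.

6/5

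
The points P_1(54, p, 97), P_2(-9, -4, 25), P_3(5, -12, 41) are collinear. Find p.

Direction P_2P_3 = (14, -8, 16). From the x-coordinate of P_1, the parameter along the line is τ = (54 − (-9))/14 = 9/2.
Then p = (-4) + 9/2·(-8) = -40.

-40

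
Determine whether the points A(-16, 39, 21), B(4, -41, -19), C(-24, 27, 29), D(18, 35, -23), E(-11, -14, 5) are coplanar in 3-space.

The plane through A, B, C has normal n = AB × AC = (-1120, 160, -880) and equation n·P = 5680.
Checking the remaining points: n·D = 5680, n·E = 5680.
All equal 5680, so all 5 points lie in one plane.

Yes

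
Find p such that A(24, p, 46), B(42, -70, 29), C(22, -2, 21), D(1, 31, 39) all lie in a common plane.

-44

Coplanarity ⇔ det[AB; AC; AD] = 0.
Expanding, this is linear in p: (-528)p + (-23232) = 0.
So p = -44.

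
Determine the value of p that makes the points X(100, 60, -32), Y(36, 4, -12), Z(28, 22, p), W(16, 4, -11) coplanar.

Coplanarity ⇔ det[XY; XZ; XW] = 0.
Expanding, this is linear in p: (1120)p + (19040) = 0.
So p = -17.

-17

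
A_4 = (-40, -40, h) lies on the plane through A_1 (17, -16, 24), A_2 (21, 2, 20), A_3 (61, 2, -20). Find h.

The plane through A_1, A_2, A_3 has equation −720x − 720z = -29520.
Substituting A_4: (-720)h + (28800) = -29520, so h = 81.

81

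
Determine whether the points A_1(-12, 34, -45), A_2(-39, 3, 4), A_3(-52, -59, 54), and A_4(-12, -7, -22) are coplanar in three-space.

The four points are coplanar iff the 3×3 determinant with rows A_1A_2, A_1A_3, A_1A_4 is zero.
Rows: (-27, -31, 49), (-40, -93, 99), (0, -41, 23).
Expanding along the first row: (-27)(1920) − (-31)(-920) + (49)(1640) = 0.
Zero determinant ⇒ coplanar.

Yes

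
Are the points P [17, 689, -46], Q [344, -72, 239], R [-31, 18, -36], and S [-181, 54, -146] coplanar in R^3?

Yes

With P as base: PQ = (327, -761, 285), PR = (-48, -671, 10), PS = (-198, -635, -100).
PR × PS = (73450, -6780, -102378).
PQ · (PR × PS) = 0.
The scalar triple product vanishes, so the four points are coplanar.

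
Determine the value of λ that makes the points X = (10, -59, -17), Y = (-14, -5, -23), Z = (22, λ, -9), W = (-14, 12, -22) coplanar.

The points are coplanar iff XY · (XZ × XW) = 0.
Expanding, this is linear in λ: (-24)λ + (-24) = 0.
So λ = -1.

-1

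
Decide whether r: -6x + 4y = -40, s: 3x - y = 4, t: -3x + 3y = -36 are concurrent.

Yes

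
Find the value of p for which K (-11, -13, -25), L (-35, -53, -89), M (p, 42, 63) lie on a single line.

22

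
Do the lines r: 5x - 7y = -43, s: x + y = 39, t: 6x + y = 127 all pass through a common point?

Intersecting r and s: solving the 2×2 system gives (x, y) = (115/6, 119/6).
Substitute into t: (6)(115/6) + (1)(119/6) = 809/6.
But t requires 127 ≠ 809/6, so the three lines have no common point.

No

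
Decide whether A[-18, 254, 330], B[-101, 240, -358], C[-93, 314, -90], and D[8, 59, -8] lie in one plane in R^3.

Yes

A normal to the plane through A, B, C is n = AB × AC = (47160, 16740, -6030).
The plane has equation n·P = 1413180. For D: n·D = 1413180.
Equal, so D lies in the plane and all four are coplanar.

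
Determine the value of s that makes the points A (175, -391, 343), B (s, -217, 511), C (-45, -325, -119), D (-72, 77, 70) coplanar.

201

Normal to plane ACD: n = (198198, 54054, -86658); plane equation n·P = -16174158.
Requiring n·B = -16174158: (198198)s + (-56011956) = -16174158.
So s = 201.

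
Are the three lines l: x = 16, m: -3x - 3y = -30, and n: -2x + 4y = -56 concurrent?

Intersecting l and m: solving the 2×2 system gives (x, y) = (16, -6).
Substitute into n: (-2)(16) + (4)(-6) = -56.
This equals -56, so (16, -6) lies on all three lines and they are concurrent.

Yes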